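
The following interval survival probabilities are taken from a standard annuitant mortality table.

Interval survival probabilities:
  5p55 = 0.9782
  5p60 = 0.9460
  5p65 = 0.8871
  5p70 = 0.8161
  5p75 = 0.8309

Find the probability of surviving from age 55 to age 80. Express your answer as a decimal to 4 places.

0.5567

Survival from 55 to 80 is the product of surviving each interval: 0.9782 × 0.9460 × 0.8871 × 0.8161 × 0.8309.
= 0.556652.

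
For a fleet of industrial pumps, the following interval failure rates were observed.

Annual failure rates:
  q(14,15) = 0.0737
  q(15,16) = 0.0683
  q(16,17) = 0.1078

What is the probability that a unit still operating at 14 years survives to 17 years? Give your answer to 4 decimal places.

0.7700

Survival from 14 to 17 is the product of surviving each interval: (1 − 0.0737) × (1 − 0.0683) × (1 − 0.1078).
= 0.9263 × 0.9317 × 0.8922 = 0.769999.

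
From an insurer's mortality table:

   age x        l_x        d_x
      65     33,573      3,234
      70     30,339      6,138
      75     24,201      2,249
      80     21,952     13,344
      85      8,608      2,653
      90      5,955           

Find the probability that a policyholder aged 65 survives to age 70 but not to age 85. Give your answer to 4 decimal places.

0.6473

We want 5|15q65 = (l_70 − l_85)/l_65.
This is the probability of reaching 70 but not 85, conditional on being alive at 65: (l_70 − l_85) / l_65.
= (30,339 − 8,608) / 33,573 = 21,731 / 33,573 = 0.647276.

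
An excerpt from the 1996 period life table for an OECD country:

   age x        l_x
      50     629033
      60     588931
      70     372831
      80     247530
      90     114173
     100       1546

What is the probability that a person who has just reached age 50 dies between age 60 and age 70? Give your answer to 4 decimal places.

0.3435

We want 10|10q50 = (l_60 − l_70)/l_50.
This is the probability of reaching 60 but not 70, conditional on being alive at 50: (l_60 − l_70) / l_50.
= (588931 − 372831) / 629033 = 216100 / 629033 = 0.343543.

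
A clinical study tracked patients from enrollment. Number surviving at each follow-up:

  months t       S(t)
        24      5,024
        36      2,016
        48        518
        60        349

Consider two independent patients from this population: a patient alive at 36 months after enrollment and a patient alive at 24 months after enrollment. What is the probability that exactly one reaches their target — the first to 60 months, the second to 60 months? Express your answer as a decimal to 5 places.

p₁ = S(60)/S(36) = 349/2,016 = 0.173115; p₂ = S(60)/S(24) = 349/5,024 = 0.069467.
P(exactly one) = p₁(1−p₂) + (1−p₁)p₂ = 0.161089 + 0.057441 = 0.218530.

0.21853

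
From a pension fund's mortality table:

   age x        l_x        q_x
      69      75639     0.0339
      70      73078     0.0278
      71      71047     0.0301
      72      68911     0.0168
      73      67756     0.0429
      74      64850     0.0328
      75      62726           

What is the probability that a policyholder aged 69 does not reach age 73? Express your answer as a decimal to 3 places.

P(die before 73 | alive at 69) = 1 − l_73/l_69 = 1 − 67756/75639 = (7883)/75639 = 0.104219.

0.104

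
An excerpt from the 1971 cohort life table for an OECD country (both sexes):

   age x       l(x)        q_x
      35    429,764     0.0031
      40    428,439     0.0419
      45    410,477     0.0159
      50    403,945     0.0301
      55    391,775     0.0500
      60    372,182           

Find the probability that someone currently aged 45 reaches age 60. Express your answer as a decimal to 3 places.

The conditional survival probability is l(60)/l(45) = 372,182/410,477 = 0.906706.

0.907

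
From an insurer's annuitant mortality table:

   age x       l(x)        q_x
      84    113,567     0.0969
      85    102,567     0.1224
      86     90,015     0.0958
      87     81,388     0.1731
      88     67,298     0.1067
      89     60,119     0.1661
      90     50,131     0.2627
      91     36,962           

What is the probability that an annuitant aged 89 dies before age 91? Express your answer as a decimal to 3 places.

P(die before 91 | alive at 89) = 1 − l(91)/l(89) = 1 − 36,962/60,119 = (23,157)/60,119 = 0.385186.

0.385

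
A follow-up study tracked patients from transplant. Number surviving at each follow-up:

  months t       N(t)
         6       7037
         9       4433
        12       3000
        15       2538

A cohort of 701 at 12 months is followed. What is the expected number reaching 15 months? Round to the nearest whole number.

593

The relevant probability is 2538/3000 = 0.846000.
Expected number = 701 × 0.846000 = 593.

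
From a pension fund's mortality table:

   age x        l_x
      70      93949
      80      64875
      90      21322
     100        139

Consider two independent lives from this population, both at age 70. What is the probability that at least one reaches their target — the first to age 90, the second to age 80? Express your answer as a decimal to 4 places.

0.7608

p₁ = l_90/l_70 = 21322/93949 = 0.226953; p₂ = l_80/l_70 = 64875/93949 = 0.690534.
P(at least one) = 1 − (1−p₁)(1−p₂) = 1 − 0.773047 × 0.309466 = 0.760768.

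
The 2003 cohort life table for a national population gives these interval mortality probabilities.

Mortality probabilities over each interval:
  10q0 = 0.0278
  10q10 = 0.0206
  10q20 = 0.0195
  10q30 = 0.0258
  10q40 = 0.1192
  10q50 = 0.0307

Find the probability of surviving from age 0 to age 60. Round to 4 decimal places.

The overall survival probability is (1 − 0.0278) × (1 − 0.0206) × (1 − 0.0195) × (1 − 0.0258) × (1 − 0.1192) × (1 − 0.0307).
= 0.9722 × 0.9794 × 0.9805 × 0.9742 × 0.8808 × 0.9693 = 0.776510.

0.7765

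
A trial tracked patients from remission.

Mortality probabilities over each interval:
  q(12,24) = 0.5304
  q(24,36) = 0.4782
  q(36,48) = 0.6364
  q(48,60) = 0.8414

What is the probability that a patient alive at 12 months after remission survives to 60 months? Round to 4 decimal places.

The overall survival probability is (1 − 0.5304) × (1 − 0.4782) × (1 − 0.6364) × (1 − 0.8414).
= 0.4696 × 0.5218 × 0.3636 × 0.1586 = 0.014131.

0.0141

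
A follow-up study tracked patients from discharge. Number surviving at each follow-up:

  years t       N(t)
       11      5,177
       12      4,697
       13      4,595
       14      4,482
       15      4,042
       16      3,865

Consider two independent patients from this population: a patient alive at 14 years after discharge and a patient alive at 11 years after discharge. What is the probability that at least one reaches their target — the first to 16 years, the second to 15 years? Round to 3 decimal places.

0.970

p₁ = N(16)/N(14) = 3,865/4,482 = 0.862338; p₂ = N(15)/N(11) = 4,042/5,177 = 0.780761.
P(at least one) = 1 − (1−p₁)(1−p₂) = 1 − 0.137662 × 0.219239 = 0.969819.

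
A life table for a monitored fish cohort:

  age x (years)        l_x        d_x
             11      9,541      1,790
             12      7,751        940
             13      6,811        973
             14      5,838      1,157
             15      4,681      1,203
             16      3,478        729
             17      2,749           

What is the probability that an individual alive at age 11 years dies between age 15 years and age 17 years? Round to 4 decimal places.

0.2025

This is the probability of reaching 15 but not 17, conditional on being alive at 11: (l_15 − l_17) / l_11.
= (4,681 − 2,749) / 9,541 = 1,932 / 9,541 = 0.202494.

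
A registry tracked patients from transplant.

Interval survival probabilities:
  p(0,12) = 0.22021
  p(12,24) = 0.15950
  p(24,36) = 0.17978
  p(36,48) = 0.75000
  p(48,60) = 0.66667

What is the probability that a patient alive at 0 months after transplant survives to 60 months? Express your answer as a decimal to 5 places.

0.00316

Chaining the interval survival probabilities: 0.22021 × 0.15950 × 0.17978 × 0.75000 × 0.66667.
= 0.003157.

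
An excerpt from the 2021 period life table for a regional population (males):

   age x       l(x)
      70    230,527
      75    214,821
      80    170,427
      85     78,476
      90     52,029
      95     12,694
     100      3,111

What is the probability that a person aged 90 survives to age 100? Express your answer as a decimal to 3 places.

0.060

The conditional survival probability is l(100)/l(90) = 3,111/52,029 = 0.059794.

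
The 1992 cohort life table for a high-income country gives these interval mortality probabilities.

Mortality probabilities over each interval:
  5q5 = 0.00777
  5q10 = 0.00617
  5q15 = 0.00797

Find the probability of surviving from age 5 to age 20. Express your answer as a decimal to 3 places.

0.978

Chaining the interval survival probabilities: (1 − 0.00777) × (1 − 0.00617) × (1 − 0.00797).
= 0.99223 × 0.99383 × 0.99203 = 0.978249.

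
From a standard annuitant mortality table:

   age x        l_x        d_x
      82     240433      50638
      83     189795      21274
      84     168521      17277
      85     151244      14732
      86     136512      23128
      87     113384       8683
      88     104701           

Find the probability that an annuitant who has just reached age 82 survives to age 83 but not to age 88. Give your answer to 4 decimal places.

0.3539

This is the probability of reaching 83 but not 88, conditional on being alive at 82: (l_83 − l_88) / l_82.
= (189795 − 104701) / 240433 = 85094 / 240433 = 0.353920.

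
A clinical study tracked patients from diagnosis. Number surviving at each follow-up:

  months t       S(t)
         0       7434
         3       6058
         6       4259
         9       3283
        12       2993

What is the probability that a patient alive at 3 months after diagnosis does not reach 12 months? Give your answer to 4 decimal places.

P(die before 12 | alive at 3) = 1 − S(12)/S(3) = 1 − 2993/6058 = (3065)/6058 = 0.505943.

0.5059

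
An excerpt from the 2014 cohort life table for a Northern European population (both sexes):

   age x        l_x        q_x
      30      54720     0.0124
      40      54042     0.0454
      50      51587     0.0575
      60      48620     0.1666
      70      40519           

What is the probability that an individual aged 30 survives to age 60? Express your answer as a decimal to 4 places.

The conditional survival probability is l_60/l_30 = 48620/54720 = 0.888523.

0.8885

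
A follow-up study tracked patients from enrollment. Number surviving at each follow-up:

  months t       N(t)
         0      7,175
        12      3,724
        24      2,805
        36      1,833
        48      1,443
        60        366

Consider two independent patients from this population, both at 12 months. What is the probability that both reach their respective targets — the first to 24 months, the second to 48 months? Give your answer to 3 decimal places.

0.292

p₁ = N(24)/N(12) = 2,805/3,724 = 0.753222; p₂ = N(48)/N(12) = 1,443/3,724 = 0.387487.
P(both) = p₁ × p₂ = 0.753222 × 0.387487 = 0.291864.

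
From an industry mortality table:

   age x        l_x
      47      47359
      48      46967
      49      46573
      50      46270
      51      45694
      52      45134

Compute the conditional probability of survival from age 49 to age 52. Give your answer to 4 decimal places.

0.9691

We want 3p49 = l_52/l_49.
The conditional survival probability is l_52/l_49 = 45134/46573 = 0.969102.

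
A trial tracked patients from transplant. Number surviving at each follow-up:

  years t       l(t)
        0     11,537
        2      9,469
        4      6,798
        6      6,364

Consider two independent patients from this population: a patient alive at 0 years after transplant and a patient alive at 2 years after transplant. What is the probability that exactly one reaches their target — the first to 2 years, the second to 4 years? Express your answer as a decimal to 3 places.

0.360

p₁ = l(2)/l(0) = 9,469/11,537 = 0.820751; p₂ = l(4)/l(2) = 6,798/9,469 = 0.717922.
P(exactly one) = p₁(1−p₂) + (1−p₁)p₂ = 0.231516 + 0.128687 = 0.360203.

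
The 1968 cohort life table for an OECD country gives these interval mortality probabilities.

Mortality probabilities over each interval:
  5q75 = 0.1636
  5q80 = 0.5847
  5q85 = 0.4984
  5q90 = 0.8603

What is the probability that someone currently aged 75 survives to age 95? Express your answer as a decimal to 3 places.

0.024

20p75 = (1 − 0.1636) × (1 − 0.5847) × (1 − 0.4984) × (1 − 0.8603).
= 0.8364 × 0.4153 × 0.5016 × 0.1397 = 0.024341.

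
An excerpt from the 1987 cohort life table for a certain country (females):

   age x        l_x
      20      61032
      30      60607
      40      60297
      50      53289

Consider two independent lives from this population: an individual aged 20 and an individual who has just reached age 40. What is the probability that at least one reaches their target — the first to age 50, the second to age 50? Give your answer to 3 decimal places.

p₁ = l_50/l_20 = 53289/61032 = 0.873132; p₂ = l_50/l_40 = 53289/60297 = 0.883775.
P(at least one) = 1 − (1−p₁)(1−p₂) = 1 − 0.126868 × 0.116225 = 0.985255.

0.985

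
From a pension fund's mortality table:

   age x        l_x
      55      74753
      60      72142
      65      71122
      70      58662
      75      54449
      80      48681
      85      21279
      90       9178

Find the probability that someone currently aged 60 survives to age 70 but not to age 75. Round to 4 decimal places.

0.0584

We want 10|5q60 = (l_70 − l_75)/l_60.
This is the probability of reaching 70 but not 75, conditional on being alive at 60: (l_70 − l_75) / l_60.
= (58662 − 54449) / 72142 = 4213 / 72142 = 0.058399.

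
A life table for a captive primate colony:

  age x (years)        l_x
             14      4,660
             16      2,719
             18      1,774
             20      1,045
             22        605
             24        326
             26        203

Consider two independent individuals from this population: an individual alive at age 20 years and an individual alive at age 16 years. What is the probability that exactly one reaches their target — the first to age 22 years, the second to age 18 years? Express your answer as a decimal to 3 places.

p₁ = l_22/l_20 = 605/1,045 = 0.578947; p₂ = l_18/l_16 = 1,774/2,719 = 0.652446.
P(exactly one) = p₁(1−p₂) + (1−p₁)p₂ = 0.201215 + 0.274714 = 0.475930.

0.476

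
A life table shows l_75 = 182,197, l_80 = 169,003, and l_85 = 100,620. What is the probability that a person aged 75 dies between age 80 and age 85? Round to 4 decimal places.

We want 5|5q75 = (l_80 − l_85)/l_75.
This is the probability of reaching 80 but not 85, conditional on being alive at 75: (l_80 − l_85) / l_75.
= (169,003 − 100,620) / 182,197 = 68,383 / 182,197 = 0.375325.

0.3753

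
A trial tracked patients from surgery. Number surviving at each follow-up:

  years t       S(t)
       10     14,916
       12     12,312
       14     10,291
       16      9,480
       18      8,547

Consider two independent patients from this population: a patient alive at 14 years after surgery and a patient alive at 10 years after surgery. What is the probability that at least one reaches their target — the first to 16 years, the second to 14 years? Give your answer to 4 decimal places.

p₁ = S(16)/S(14) = 9,480/10,291 = 0.921193; p₂ = S(14)/S(10) = 10,291/14,916 = 0.689930.
P(at least one) = 1 − (1−p₁)(1−p₂) = 1 − 0.078807 × 0.310070 = 0.975564.

0.9756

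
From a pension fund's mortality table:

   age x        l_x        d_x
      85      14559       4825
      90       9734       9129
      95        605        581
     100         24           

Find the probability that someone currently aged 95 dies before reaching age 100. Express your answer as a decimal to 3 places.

0.960

P(die before 100 | alive at 95) = 1 − l_100/l_95 = 1 − 24/605 = (581)/605 = 0.960331.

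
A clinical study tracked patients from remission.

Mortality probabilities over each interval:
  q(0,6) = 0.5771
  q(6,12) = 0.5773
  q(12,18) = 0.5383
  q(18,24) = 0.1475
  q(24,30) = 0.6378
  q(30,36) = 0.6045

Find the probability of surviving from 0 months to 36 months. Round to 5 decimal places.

P(survive 0→36) = (1 − 0.5771) × (1 − 0.5773) × (1 − 0.5383) × (1 − 0.1475) × (1 − 0.6378) × (1 − 0.6045).
= 0.4229 × 0.4227 × 0.4617 × 0.8525 × 0.3622 × 0.3955 = 0.010079.

0.01008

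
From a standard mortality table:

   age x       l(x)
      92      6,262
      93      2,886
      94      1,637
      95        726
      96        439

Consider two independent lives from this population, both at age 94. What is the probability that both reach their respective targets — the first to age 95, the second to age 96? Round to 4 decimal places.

0.1189

p₁ = l(95)/l(94) = 726/1,637 = 0.443494; p₂ = l(96)/l(94) = 439/1,637 = 0.268173.
P(both) = p₁ × p₂ = 0.443494 × 0.268173 = 0.118933.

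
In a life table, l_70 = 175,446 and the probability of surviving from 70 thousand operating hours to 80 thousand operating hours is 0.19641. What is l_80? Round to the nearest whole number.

l_80 = l_70 × p = 175,446 × 0.19641 = 34459.

34459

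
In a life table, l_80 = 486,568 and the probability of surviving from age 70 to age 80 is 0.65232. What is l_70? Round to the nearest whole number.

l_70 = l_80 / p = 486,568 / 0.65232 = 745904.

745904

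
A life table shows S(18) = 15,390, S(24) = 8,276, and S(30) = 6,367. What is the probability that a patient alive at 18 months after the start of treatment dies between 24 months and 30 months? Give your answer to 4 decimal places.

This is the probability of reaching 24 but not 30, conditional on being alive at 18: (S(24) − S(30)) / S(18).
= (8,276 − 6,367) / 15,390 = 1,909 / 15,390 = 0.124042.

0.1240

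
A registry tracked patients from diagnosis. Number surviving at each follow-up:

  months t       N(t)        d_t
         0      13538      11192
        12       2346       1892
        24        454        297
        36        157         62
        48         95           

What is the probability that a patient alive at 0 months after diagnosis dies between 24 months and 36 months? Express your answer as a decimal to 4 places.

0.0219

This is the probability of reaching 24 but not 36, conditional on being alive at 0: (N(24) − N(36)) / N(0).
= (454 − 157) / 13538 = 297 / 13538 = 0.021938.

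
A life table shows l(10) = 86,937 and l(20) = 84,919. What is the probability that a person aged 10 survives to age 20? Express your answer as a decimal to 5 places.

The conditional survival probability is l(20)/l(10) = 84,919/86,937 = 0.976788.

0.97679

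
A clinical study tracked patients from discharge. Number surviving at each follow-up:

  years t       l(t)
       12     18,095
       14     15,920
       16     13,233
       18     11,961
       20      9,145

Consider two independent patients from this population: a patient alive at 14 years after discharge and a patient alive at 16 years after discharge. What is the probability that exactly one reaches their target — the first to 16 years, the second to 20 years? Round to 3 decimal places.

0.373

p₁ = l(16)/l(14) = 13,233/15,920 = 0.831219; p₂ = l(20)/l(16) = 9,145/13,233 = 0.691075.
P(exactly one) = p₁(1−p₂) + (1−p₁)p₂ = 0.256784 + 0.116640 = 0.373425.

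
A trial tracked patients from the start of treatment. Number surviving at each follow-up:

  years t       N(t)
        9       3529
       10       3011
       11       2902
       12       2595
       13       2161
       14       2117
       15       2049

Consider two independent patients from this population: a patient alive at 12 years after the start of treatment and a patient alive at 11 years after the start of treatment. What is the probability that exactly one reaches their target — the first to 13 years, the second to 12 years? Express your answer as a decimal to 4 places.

p₁ = N(13)/N(12) = 2161/2595 = 0.832755; p₂ = N(12)/N(11) = 2595/2902 = 0.894211.
P(exactly one) = p₁(1−p₂) + (1−p₁)p₂ = 0.088096 + 0.149552 = 0.237649.

0.2376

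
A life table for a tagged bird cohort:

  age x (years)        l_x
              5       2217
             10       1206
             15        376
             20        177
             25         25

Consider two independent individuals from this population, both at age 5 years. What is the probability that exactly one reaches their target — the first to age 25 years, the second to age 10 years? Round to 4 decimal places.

0.5430

p₁ = l_25/l_5 = 25/2217 = 0.011276; p₂ = l_10/l_5 = 1206/2217 = 0.543978.
P(exactly one) = p₁(1−p₂) + (1−p₁)p₂ = 0.005142 + 0.537844 = 0.542986.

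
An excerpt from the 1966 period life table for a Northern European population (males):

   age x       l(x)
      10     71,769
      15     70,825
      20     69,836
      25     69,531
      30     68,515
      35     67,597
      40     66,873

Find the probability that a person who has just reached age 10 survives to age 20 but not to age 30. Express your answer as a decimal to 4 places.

This is the probability of reaching 20 but not 30, conditional on being alive at 10: (l(20) − l(30)) / l(10).
= (69,836 − 68,515) / 71,769 = 1,321 / 71,769 = 0.018406.

0.0184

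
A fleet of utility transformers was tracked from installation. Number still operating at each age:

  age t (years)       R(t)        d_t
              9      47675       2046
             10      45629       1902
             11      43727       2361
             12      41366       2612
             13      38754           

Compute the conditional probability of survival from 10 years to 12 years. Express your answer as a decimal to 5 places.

The conditional survival probability is R(12)/R(10) = 41366/45629 = 0.906573.

0.90657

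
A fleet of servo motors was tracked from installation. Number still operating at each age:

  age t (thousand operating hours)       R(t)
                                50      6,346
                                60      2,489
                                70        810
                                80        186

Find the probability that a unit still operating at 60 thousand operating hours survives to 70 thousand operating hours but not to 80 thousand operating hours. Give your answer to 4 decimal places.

This is the probability of reaching 70 but not 80, conditional on being operational at 60: (R(70) − R(80)) / R(60).
= (810 − 186) / 2,489 = 624 / 2,489 = 0.250703.

0.2507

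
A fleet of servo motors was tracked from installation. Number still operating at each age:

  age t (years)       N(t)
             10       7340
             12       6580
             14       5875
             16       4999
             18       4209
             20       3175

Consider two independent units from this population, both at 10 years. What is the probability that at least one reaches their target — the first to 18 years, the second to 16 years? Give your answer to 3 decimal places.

0.864

p₁ = N(18)/N(10) = 4209/7340 = 0.573433; p₂ = N(16)/N(10) = 4999/7340 = 0.681063.
P(at least one) = 1 − (1−p₁)(1−p₂) = 1 − 0.426567 × 0.318937 = 0.863952.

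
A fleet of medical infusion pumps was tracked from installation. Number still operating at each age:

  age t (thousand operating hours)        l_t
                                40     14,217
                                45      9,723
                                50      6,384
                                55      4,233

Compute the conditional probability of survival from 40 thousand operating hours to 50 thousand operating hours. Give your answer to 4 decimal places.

0.4490

The conditional survival probability is l_50/l_40 = 6,384/14,217 = 0.449040.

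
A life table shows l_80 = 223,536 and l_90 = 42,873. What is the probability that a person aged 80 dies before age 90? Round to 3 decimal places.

0.808

P(die before 90 | alive at 80) = 1 − l_90/l_80 = 1 − 42,873/223,536 = (180,663)/223,536 = 0.808205.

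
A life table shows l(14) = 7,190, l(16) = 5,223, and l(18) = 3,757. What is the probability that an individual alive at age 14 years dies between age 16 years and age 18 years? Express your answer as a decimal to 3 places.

0.204

This is the probability of reaching 16 but not 18, conditional on being alive at 14: (l(16) − l(18)) / l(14).
= (5,223 − 3,757) / 7,190 = 1,466 / 7,190 = 0.203894.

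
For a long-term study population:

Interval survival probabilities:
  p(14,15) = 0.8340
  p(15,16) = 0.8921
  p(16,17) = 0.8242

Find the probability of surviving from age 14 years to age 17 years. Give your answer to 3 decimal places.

Survival from 14 to 17 is the product of surviving each interval: 0.8340 × 0.8921 × 0.8242.
= 0.613214.

0.613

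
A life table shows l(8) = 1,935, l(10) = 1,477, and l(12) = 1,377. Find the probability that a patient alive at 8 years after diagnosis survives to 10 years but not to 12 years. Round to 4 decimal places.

This is the probability of reaching 10 but not 12, conditional on being alive at 8: (l(10) − l(12)) / l(8).
= (1,477 − 1,377) / 1,935 = 100 / 1,935 = 0.051680.

0.0517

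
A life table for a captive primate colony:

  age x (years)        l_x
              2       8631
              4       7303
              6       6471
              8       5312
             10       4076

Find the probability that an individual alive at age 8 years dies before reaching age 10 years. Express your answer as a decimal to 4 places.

P(die before 10 | alive at 8) = 1 − l_10/l_8 = 1 − 4076/5312 = (1236)/5312 = 0.232681.

0.2327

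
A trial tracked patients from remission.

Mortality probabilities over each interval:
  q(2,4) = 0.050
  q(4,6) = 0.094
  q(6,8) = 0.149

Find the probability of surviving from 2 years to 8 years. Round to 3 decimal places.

0.732

P(survive 2→8) = (1 − 0.050) × (1 − 0.094) × (1 − 0.149).
= 0.950 × 0.906 × 0.851 = 0.732456.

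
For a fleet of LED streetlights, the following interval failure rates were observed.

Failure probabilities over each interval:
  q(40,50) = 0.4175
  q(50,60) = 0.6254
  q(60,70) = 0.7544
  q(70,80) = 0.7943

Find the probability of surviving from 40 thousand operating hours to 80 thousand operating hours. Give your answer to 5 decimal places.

Survival from 40 to 80 is the product of surviving each interval: (1 − 0.4175) × (1 − 0.6254) × (1 − 0.7544) × (1 − 0.7943).
= 0.5825 × 0.3746 × 0.2456 × 0.2057 = 0.011024.

0.01102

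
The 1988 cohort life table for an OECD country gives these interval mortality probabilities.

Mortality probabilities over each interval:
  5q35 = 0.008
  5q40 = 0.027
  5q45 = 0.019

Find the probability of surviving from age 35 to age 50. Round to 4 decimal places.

0.9469

Chaining the interval survival probabilities: (1 − 0.008) × (1 − 0.027) × (1 − 0.019).
= 0.992 × 0.973 × 0.981 = 0.946877.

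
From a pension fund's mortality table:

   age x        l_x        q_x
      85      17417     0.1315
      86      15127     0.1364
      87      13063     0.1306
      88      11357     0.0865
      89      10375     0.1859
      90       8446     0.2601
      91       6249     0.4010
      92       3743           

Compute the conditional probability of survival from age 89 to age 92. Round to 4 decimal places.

0.3608

We want 3p89 = l_92/l_89.
The conditional survival probability is l_92/l_89 = 3743/10375 = 0.360771.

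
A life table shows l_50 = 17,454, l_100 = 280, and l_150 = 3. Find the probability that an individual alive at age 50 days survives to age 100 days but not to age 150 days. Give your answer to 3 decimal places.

This is the probability of reaching 100 but not 150, conditional on being alive at 50: (l_100 − l_150) / l_50.
= (280 − 3) / 17,454 = 277 / 17,454 = 0.015870.

0.016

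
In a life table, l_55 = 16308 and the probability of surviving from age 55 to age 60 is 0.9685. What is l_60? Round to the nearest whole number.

l_60 = l_55 × p = 16308 × 0.9685 = 15794.

15794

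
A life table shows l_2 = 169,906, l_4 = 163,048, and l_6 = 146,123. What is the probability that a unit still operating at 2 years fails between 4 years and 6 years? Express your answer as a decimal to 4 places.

This is the probability of reaching 4 but not 6, conditional on being operational at 2: (l_4 − l_6) / l_2.
= (163,048 − 146,123) / 169,906 = 16,925 / 169,906 = 0.099614.

0.0996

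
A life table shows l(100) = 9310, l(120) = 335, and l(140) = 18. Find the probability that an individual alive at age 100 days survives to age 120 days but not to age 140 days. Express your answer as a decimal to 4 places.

This is the probability of reaching 120 but not 140, conditional on being alive at 100: (l(120) − l(140)) / l(100).
= (335 − 18) / 9310 = 317 / 9310 = 0.034049.

0.0340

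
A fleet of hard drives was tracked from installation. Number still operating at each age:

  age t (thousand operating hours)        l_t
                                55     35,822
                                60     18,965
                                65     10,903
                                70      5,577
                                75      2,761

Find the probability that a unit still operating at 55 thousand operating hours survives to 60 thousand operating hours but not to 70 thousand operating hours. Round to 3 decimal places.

This is the probability of reaching 60 but not 70, conditional on being operational at 55: (l_60 − l_70) / l_55.
= (18,965 − 5,577) / 35,822 = 13,388 / 35,822 = 0.373737.

0.374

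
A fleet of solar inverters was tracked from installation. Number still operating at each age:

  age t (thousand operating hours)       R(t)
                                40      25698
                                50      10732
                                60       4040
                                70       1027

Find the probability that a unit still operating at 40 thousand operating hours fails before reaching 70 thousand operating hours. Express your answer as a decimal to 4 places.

P(fail before 70 | operational at 40) = 1 − R(70)/R(40) = 1 − 1027/25698 = (24671)/25698 = 0.960036.

0.9600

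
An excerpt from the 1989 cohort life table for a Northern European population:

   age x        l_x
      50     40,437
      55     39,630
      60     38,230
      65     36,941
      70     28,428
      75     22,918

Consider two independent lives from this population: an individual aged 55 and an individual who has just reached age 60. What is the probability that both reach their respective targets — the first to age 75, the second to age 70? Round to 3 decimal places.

p₁ = l_75/l_55 = 22,918/39,630 = 0.578299; p₂ = l_70/l_60 = 28,428/38,230 = 0.743604.
P(both) = p₁ × p₂ = 0.578299 × 0.743604 = 0.430025.

0.430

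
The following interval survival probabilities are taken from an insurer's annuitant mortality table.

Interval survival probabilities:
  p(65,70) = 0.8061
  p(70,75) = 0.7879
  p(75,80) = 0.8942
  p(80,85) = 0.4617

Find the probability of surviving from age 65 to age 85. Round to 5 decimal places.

P(survive 65→85) = 0.8061 × 0.7879 × 0.8942 × 0.4617.
= 0.262213.

0.26221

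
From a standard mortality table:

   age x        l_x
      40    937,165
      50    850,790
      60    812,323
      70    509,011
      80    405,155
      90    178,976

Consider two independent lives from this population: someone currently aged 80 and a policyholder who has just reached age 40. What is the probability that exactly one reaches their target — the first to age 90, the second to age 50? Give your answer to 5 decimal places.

0.54752

p₁ = l_90/l_80 = 178,976/405,155 = 0.441747; p₂ = l_50/l_40 = 850,790/937,165 = 0.907834.
P(exactly one) = p₁(1−p₂) + (1−p₁)p₂ = 0.040714 + 0.506801 = 0.547515.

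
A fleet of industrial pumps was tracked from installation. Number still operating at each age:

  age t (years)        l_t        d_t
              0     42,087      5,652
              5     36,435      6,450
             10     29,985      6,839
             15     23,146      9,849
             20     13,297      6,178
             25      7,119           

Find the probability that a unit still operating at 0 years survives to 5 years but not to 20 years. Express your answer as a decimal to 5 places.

0.54977

This is the probability of reaching 5 but not 20, conditional on being operational at 0: (l_5 − l_20) / l_0.
= (36,435 − 13,297) / 42,087 = 23,138 / 42,087 = 0.549766.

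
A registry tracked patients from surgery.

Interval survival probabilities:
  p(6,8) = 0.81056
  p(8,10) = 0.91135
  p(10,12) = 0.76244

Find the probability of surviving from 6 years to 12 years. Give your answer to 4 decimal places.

0.5632

Chaining the interval survival probabilities: 0.81056 × 0.91135 × 0.76244.
= 0.563217.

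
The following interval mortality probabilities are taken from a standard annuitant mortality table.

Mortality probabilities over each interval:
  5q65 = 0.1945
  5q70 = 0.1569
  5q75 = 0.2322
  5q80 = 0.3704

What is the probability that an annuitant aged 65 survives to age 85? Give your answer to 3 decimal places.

0.328

Chaining the interval survival probabilities: (1 − 0.1945) × (1 − 0.1569) × (1 − 0.2322) × (1 − 0.3704).
= 0.8055 × 0.8431 × 0.7678 × 0.6296 = 0.328290.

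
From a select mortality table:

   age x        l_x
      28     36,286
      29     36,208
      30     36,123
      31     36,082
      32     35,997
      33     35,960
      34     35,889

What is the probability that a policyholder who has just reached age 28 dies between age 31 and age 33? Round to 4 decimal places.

0.0034

We want 3|2q28 = (l_31 − l_33)/l_28.
This is the probability of reaching 31 but not 33, conditional on being alive at 28: (l_31 − l_33) / l_28.
= (36,082 − 35,960) / 36,286 = 122 / 36,286 = 0.003362.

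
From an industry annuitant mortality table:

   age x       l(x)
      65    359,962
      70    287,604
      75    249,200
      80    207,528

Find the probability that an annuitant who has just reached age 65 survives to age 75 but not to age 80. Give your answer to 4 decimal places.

This is the probability of reaching 75 but not 80, conditional on being alive at 65: (l(75) − l(80)) / l(65).
= (249,200 − 207,528) / 359,962 = 41,672 / 359,962 = 0.115768.

0.1158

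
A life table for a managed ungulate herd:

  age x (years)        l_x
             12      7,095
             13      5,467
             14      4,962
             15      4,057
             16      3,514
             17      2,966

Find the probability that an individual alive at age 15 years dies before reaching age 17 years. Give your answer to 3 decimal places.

P(die before 17 | alive at 15) = 1 − l_17/l_15 = 1 − 2,966/4,057 = (1,091)/4,057 = 0.268918.

0.269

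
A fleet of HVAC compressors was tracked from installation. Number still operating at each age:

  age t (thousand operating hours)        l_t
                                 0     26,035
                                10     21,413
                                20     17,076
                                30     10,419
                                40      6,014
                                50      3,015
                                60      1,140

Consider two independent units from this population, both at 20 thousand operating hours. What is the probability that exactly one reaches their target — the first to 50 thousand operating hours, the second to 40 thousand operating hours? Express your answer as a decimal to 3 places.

p₁ = l_50/l_20 = 3,015/17,076 = 0.176564; p₂ = l_40/l_20 = 6,014/17,076 = 0.352190.
P(exactly one) = p₁(1−p₂) + (1−p₁)p₂ = 0.114380 + 0.290006 = 0.404386.

0.404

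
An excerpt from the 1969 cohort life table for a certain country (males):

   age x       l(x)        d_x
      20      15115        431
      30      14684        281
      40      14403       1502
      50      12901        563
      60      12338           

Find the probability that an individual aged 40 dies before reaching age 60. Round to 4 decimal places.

P(die before 60 | alive at 40) = 1 − l(60)/l(40) = 1 − 12338/14403 = (2065)/14403 = 0.143373.

0.1434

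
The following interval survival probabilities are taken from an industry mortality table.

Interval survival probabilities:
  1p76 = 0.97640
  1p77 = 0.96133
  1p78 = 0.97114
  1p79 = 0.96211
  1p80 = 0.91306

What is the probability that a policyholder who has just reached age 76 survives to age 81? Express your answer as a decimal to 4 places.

The overall survival probability is 0.97640 × 0.96133 × 0.97114 × 0.96211 × 0.91306.
= 0.800767.

0.8008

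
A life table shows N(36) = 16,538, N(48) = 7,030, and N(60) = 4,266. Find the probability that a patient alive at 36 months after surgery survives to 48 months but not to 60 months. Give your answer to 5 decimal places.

This is the probability of reaching 48 but not 60, conditional on being alive at 36: (N(48) − N(60)) / N(36).
= (7,030 − 4,266) / 16,538 = 2,764 / 16,538 = 0.167130.

0.16713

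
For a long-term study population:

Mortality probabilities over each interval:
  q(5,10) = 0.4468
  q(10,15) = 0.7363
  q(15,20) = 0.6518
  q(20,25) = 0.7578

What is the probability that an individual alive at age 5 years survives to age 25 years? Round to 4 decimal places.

P(survive 5→25) = (1 − 0.4468) × (1 − 0.7363) × (1 − 0.6518) × (1 − 0.7578).
= 0.5532 × 0.2637 × 0.3482 × 0.2422 = 0.012303.

0.0123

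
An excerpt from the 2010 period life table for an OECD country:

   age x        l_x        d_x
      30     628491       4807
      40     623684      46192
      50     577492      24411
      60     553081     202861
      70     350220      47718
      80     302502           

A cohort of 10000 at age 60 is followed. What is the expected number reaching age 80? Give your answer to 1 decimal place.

5469.4

The relevant probability is 302502/553081 = 0.546940.
Expected number = 10000 × 0.546940 = 5469.4.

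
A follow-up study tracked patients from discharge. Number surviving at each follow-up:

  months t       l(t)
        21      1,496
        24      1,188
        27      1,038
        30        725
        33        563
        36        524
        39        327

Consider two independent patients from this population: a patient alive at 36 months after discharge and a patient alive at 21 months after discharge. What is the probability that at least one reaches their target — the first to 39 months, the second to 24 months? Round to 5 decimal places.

0.92260

p₁ = l(39)/l(36) = 327/524 = 0.624046; p₂ = l(24)/l(21) = 1,188/1,496 = 0.794118.
P(at least one) = 1 − (1−p₁)(1−p₂) = 1 − 0.375954 × 0.205882 = 0.922598.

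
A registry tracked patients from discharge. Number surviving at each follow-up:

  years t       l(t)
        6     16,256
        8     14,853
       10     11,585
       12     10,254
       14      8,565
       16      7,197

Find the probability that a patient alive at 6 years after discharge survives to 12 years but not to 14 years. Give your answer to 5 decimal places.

0.10390

This is the probability of reaching 12 but not 14, conditional on being alive at 6: (l(12) − l(14)) / l(6).
= (10,254 − 8,565) / 16,256 = 1,689 / 16,256 = 0.103900.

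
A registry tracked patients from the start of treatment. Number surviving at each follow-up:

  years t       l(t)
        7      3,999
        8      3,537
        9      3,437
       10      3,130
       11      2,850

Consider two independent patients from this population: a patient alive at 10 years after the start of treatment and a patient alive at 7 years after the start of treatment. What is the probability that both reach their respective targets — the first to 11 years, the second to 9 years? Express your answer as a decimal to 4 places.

p₁ = l(11)/l(10) = 2,850/3,130 = 0.910543; p₂ = l(9)/l(7) = 3,437/3,999 = 0.859465.
P(both) = p₁ × p₂ = 0.910543 × 0.859465 = 0.782580.

0.7826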